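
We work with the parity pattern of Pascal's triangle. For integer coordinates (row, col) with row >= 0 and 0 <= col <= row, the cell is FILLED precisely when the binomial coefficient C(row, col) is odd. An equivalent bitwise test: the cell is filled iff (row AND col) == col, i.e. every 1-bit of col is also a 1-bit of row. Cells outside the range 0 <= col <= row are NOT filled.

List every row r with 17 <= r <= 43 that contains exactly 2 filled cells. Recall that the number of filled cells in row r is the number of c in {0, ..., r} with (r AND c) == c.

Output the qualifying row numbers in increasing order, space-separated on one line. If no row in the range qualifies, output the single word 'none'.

Row r has 2^popcount(r) filled cells, so we need popcount(r) = log2(2) = 1.
Scan r = 17..43 and keep those with exactly 1 one-bits:
r=17=10001 popcount=2 -> skip
r=18=10010 popcount=2 -> skip
r=19=10011 popcount=3 -> skip
r=20=10100 popcount=2 -> skip
r=21=10101 popcount=3 -> skip
r=22=10110 popcount=3 -> skip
r=23=10111 popcount=4 -> skip
r=24=11000 popcount=2 -> skip
r=25=11001 popcount=3 -> skip
r=26=11010 popcount=3 -> skip
r=27=11011 popcount=4 -> skip
r=28=11100 popcount=3 -> skip
r=29=11101 popcount=4 -> skip
r=30=11110 popcount=4 -> skip
r=31=11111 popcount=5 -> skip
r=32=100000 popcount=1 -> KEEP
r=33=100001 popcount=2 -> skip
r=34=100010 popcount=2 -> skip
r=35=100011 popcount=3 -> skip
r=36=100100 popcount=2 -> skip
r=37=100101 popcount=3 -> skip
r=38=100110 popcount=3 -> skip
r=39=100111 popcount=4 -> skip
r=40=101000 popcount=2 -> skip
r=41=101001 popcount=3 -> skip
r=42=101010 popcount=3 -> skip
r=43=101011 popcount=4 -> skip
Kept rows: 32

Answer: 32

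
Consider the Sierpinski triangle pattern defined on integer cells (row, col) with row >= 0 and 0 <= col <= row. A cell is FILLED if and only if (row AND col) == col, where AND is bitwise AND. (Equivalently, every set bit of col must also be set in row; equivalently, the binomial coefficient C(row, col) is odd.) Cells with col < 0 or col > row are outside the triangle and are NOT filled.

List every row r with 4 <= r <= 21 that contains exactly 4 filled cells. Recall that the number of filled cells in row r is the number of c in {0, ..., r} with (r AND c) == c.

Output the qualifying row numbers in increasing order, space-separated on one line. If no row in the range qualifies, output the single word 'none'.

Answer: 5 6 9 10 12 17 18 20

Derivation:
Row r has 2^popcount(r) filled cells, so we need popcount(r) = log2(4) = 2.
Scan r = 4..21 and keep those with exactly 2 one-bits:
r=4=100 popcount=1 -> skip
r=5=101 popcount=2 -> KEEP
r=6=110 popcount=2 -> KEEP
r=7=111 popcount=3 -> skip
r=8=1000 popcount=1 -> skip
r=9=1001 popcount=2 -> KEEP
r=10=1010 popcount=2 -> KEEP
r=11=1011 popcount=3 -> skip
r=12=1100 popcount=2 -> KEEP
r=13=1101 popcount=3 -> skip
r=14=1110 popcount=3 -> skip
r=15=1111 popcount=4 -> skip
r=16=10000 popcount=1 -> skip
r=17=10001 popcount=2 -> KEEP
r=18=10010 popcount=2 -> KEEP
r=19=10011 popcount=3 -> skip
r=20=10100 popcount=2 -> KEEP
r=21=10101 popcount=3 -> skip
Kept rows: 5 6 9 10 12 17 18 20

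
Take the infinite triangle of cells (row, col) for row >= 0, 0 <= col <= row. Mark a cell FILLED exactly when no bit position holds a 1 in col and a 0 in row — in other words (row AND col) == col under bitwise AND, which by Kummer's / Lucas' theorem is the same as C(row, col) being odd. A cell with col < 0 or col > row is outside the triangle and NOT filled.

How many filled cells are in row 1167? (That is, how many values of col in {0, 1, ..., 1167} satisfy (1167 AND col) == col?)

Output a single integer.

Answer: 64

Derivation:
1167 in binary = 10010001111
popcount(1167) = number of 1-bits in 10010001111 = 6
A col c satisfies (1167 AND c) == c iff every set bit of c is also set in 1167; each of the 6 set bits of 1167 can independently be on or off in c.
count = 2^6 = 64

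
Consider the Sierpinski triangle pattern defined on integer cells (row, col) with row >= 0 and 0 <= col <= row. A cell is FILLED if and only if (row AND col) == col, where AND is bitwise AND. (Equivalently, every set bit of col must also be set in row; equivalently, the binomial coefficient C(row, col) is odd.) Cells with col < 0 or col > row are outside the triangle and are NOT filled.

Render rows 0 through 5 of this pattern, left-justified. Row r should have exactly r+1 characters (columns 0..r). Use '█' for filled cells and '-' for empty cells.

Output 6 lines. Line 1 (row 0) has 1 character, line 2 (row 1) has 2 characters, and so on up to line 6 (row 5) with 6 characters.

Answer: █
██
█-█
████
█---█
██--██

Derivation:
r0=0: █
r1=1: ██
r2=10: █-█
r3=11: ████
r4=100: █---█
r5=101: ██--██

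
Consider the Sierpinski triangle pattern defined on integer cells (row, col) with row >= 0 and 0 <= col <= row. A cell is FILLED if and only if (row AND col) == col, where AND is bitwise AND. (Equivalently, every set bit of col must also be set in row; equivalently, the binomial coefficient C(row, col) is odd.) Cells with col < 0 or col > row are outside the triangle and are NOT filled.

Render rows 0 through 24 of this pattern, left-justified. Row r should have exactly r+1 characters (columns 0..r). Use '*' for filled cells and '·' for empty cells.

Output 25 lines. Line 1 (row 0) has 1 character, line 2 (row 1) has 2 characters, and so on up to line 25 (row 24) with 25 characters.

Answer: *
**
*·*
****
*···*
**··**
*·*·*·*
********
*·······*
**······**
*·*·····*·*
****····****
*···*···*···*
**··**··**··**
*·*·*·*·*·*·*·*
****************
*···············*
**··············**
*·*·············*·*
****············****
*···*···········*···*
**··**··········**··**
*·*·*·*·········*·*·*·*
********········********
*·······*·······*·······*

Derivation:
r0=0: *
r1=1: **
r2=10: *·*
r3=11: ****
r4=100: *···*
r5=101: **··**
r6=110: *·*·*·*
r7=111: ********
r8=1000: *·······*
r9=1001: **······**
r10=1010: *·*·····*·*
r11=1011: ****····****
r12=1100: *···*···*···*
r13=1101: **··**··**··**
r14=1110: *·*·*·*·*·*·*·*
r15=1111: ****************
r16=10000: *···············*
r17=10001: **··············**
r18=10010: *·*·············*·*
r19=10011: ****············****
r20=10100: *···*···········*···*
r21=10101: **··**··········**··**
r22=10110: *·*·*·*·········*·*·*·*
r23=10111: ********········********
r24=11000: *·······*·······*·······*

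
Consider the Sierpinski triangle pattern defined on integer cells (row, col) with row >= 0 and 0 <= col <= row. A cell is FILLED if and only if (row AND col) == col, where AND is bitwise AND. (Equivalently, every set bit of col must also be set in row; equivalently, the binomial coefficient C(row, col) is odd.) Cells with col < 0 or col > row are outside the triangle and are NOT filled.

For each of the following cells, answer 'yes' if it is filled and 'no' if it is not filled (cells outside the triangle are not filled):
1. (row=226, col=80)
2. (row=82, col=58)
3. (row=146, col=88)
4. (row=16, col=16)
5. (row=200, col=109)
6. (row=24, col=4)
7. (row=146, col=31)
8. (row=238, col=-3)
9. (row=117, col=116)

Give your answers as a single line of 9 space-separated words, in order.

Answer: no no no yes no no no no yes

Derivation:
(226,80): row=0b11100010, col=0b1010000, row AND col = 0b1000000 = 64; 64 != 80 -> empty
(82,58): row=0b1010010, col=0b111010, row AND col = 0b10010 = 18; 18 != 58 -> empty
(146,88): row=0b10010010, col=0b1011000, row AND col = 0b10000 = 16; 16 != 88 -> empty
(16,16): row=0b10000, col=0b10000, row AND col = 0b10000 = 16; 16 == 16 -> filled
(200,109): row=0b11001000, col=0b1101101, row AND col = 0b1001000 = 72; 72 != 109 -> empty
(24,4): row=0b11000, col=0b100, row AND col = 0b0 = 0; 0 != 4 -> empty
(146,31): row=0b10010010, col=0b11111, row AND col = 0b10010 = 18; 18 != 31 -> empty
(238,-3): col outside [0, 238] -> not filled
(117,116): row=0b1110101, col=0b1110100, row AND col = 0b1110100 = 116; 116 == 116 -> filled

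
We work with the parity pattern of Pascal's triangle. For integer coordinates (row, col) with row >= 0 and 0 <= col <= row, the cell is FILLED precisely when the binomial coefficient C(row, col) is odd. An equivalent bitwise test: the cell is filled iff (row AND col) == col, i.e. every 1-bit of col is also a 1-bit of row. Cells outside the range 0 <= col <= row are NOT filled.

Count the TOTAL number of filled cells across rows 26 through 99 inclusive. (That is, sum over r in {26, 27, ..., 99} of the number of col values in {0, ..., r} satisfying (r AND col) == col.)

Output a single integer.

r26=11010 pc3: +8 =8
r27=11011 pc4: +16 =24
r28=11100 pc3: +8 =32
r29=11101 pc4: +16 =48
r30=11110 pc4: +16 =64
r31=11111 pc5: +32 =96
r32=100000 pc1: +2 =98
r33=100001 pc2: +4 =102
r34=100010 pc2: +4 =106
r35=100011 pc3: +8 =114
r36=100100 pc2: +4 =118
r37=100101 pc3: +8 =126
r38=100110 pc3: +8 =134
r39=100111 pc4: +16 =150
r40=101000 pc2: +4 =154
r41=101001 pc3: +8 =162
r42=101010 pc3: +8 =170
r43=101011 pc4: +16 =186
r44=101100 pc3: +8 =194
r45=101101 pc4: +16 =210
r46=101110 pc4: +16 =226
r47=101111 pc5: +32 =258
r48=110000 pc2: +4 =262
r49=110001 pc3: +8 =270
r50=110010 pc3: +8 =278
r51=110011 pc4: +16 =294
r52=110100 pc3: +8 =302
r53=110101 pc4: +16 =318
r54=110110 pc4: +16 =334
r55=110111 pc5: +32 =366
r56=111000 pc3: +8 =374
r57=111001 pc4: +16 =390
r58=111010 pc4: +16 =406
r59=111011 pc5: +32 =438
r60=111100 pc4: +16 =454
r61=111101 pc5: +32 =486
r62=111110 pc5: +32 =518
r63=111111 pc6: +64 =582
r64=1000000 pc1: +2 =584
r65=1000001 pc2: +4 =588
r66=1000010 pc2: +4 =592
r67=1000011 pc3: +8 =600
r68=1000100 pc2: +4 =604
r69=1000101 pc3: +8 =612
r70=1000110 pc3: +8 =620
r71=1000111 pc4: +16 =636
r72=1001000 pc2: +4 =640
r73=1001001 pc3: +8 =648
r74=1001010 pc3: +8 =656
r75=1001011 pc4: +16 =672
r76=1001100 pc3: +8 =680
r77=1001101 pc4: +16 =696
r78=1001110 pc4: +16 =712
r79=1001111 pc5: +32 =744
r80=1010000 pc2: +4 =748
r81=1010001 pc3: +8 =756
r82=1010010 pc3: +8 =764
r83=1010011 pc4: +16 =780
r84=1010100 pc3: +8 =788
r85=1010101 pc4: +16 =804
r86=1010110 pc4: +16 =820
r87=1010111 pc5: +32 =852
r88=1011000 pc3: +8 =860
r89=1011001 pc4: +16 =876
r90=1011010 pc4: +16 =892
r91=1011011 pc5: +32 =924
r92=1011100 pc4: +16 =940
r93=1011101 pc5: +32 =972
r94=1011110 pc5: +32 =1004
r95=1011111 pc6: +64 =1068
r96=1100000 pc2: +4 =1072
r97=1100001 pc3: +8 =1080
r98=1100010 pc3: +8 =1088
r99=1100011 pc4: +16 =1104

Answer: 1104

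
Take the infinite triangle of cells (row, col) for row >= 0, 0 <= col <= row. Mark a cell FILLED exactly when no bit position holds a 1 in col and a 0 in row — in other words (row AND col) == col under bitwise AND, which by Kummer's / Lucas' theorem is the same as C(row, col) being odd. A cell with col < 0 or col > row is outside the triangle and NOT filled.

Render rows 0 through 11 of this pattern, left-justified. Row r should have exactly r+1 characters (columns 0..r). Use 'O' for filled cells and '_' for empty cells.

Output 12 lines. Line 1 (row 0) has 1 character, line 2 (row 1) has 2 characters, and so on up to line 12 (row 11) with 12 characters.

Answer: O
OO
O_O
OOOO
O___O
OO__OO
O_O_O_O
OOOOOOOO
O_______O
OO______OO
O_O_____O_O
OOOO____OOOO

Derivation:
r0=0: O
r1=1: OO
r2=10: O_O
r3=11: OOOO
r4=100: O___O
r5=101: OO__OO
r6=110: O_O_O_O
r7=111: OOOOOOOO
r8=1000: O_______O
r9=1001: OO______OO
r10=1010: O_O_____O_O
r11=1011: OOOO____OOOO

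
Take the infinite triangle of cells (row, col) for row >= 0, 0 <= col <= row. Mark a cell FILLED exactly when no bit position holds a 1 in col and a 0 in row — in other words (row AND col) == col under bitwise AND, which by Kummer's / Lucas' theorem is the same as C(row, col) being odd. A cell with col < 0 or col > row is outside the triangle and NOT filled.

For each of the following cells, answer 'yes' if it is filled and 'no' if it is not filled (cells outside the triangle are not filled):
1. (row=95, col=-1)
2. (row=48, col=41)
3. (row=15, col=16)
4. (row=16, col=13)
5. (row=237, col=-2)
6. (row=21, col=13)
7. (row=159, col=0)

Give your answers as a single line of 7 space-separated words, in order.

(95,-1): col outside [0, 95] -> not filled
(48,41): row=0b110000, col=0b101001, row AND col = 0b100000 = 32; 32 != 41 -> empty
(15,16): col outside [0, 15] -> not filled
(16,13): row=0b10000, col=0b1101, row AND col = 0b0 = 0; 0 != 13 -> empty
(237,-2): col outside [0, 237] -> not filled
(21,13): row=0b10101, col=0b1101, row AND col = 0b101 = 5; 5 != 13 -> empty
(159,0): row=0b10011111, col=0b0, row AND col = 0b0 = 0; 0 == 0 -> filled

Answer: no no no no no no yes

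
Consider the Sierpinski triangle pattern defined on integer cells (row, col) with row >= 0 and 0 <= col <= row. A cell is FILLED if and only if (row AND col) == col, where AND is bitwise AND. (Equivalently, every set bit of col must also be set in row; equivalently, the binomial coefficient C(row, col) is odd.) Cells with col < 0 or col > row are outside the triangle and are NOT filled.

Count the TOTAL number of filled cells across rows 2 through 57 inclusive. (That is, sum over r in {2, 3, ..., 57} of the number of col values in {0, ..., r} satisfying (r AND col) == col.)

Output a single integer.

r2=10 pc1: +2 =2
r3=11 pc2: +4 =6
r4=100 pc1: +2 =8
r5=101 pc2: +4 =12
r6=110 pc2: +4 =16
r7=111 pc3: +8 =24
r8=1000 pc1: +2 =26
r9=1001 pc2: +4 =30
r10=1010 pc2: +4 =34
r11=1011 pc3: +8 =42
r12=1100 pc2: +4 =46
r13=1101 pc3: +8 =54
r14=1110 pc3: +8 =62
r15=1111 pc4: +16 =78
r16=10000 pc1: +2 =80
r17=10001 pc2: +4 =84
r18=10010 pc2: +4 =88
r19=10011 pc3: +8 =96
r20=10100 pc2: +4 =100
r21=10101 pc3: +8 =108
r22=10110 pc3: +8 =116
r23=10111 pc4: +16 =132
r24=11000 pc2: +4 =136
r25=11001 pc3: +8 =144
r26=11010 pc3: +8 =152
r27=11011 pc4: +16 =168
r28=11100 pc3: +8 =176
r29=11101 pc4: +16 =192
r30=11110 pc4: +16 =208
r31=11111 pc5: +32 =240
r32=100000 pc1: +2 =242
r33=100001 pc2: +4 =246
r34=100010 pc2: +4 =250
r35=100011 pc3: +8 =258
r36=100100 pc2: +4 =262
r37=100101 pc3: +8 =270
r38=100110 pc3: +8 =278
r39=100111 pc4: +16 =294
r40=101000 pc2: +4 =298
r41=101001 pc3: +8 =306
r42=101010 pc3: +8 =314
r43=101011 pc4: +16 =330
r44=101100 pc3: +8 =338
r45=101101 pc4: +16 =354
r46=101110 pc4: +16 =370
r47=101111 pc5: +32 =402
r48=110000 pc2: +4 =406
r49=110001 pc3: +8 =414
r50=110010 pc3: +8 =422
r51=110011 pc4: +16 =438
r52=110100 pc3: +8 =446
r53=110101 pc4: +16 =462
r54=110110 pc4: +16 =478
r55=110111 pc5: +32 =510
r56=111000 pc3: +8 =518
r57=111001 pc4: +16 =534

Answer: 534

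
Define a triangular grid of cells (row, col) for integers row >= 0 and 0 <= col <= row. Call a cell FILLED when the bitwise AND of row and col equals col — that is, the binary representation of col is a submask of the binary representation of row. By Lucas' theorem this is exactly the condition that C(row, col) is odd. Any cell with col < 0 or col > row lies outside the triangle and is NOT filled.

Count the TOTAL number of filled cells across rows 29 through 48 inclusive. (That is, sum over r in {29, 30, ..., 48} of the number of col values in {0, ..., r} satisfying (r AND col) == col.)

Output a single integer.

r29=11101 pc4: +16 =16
r30=11110 pc4: +16 =32
r31=11111 pc5: +32 =64
r32=100000 pc1: +2 =66
r33=100001 pc2: +4 =70
r34=100010 pc2: +4 =74
r35=100011 pc3: +8 =82
r36=100100 pc2: +4 =86
r37=100101 pc3: +8 =94
r38=100110 pc3: +8 =102
r39=100111 pc4: +16 =118
r40=101000 pc2: +4 =122
r41=101001 pc3: +8 =130
r42=101010 pc3: +8 =138
r43=101011 pc4: +16 =154
r44=101100 pc3: +8 =162
r45=101101 pc4: +16 =178
r46=101110 pc4: +16 =194
r47=101111 pc5: +32 =226
r48=110000 pc2: +4 =230

Answer: 230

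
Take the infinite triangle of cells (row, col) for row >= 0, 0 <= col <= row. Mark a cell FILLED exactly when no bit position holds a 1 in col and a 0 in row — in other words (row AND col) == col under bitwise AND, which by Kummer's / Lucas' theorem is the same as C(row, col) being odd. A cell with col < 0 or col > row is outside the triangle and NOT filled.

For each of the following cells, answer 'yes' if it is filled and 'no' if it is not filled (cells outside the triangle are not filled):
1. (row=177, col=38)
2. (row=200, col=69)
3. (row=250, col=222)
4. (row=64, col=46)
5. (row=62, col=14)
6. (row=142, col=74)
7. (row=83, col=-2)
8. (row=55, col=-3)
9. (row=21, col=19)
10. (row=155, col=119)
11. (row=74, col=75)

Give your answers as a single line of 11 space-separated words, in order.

(177,38): row=0b10110001, col=0b100110, row AND col = 0b100000 = 32; 32 != 38 -> empty
(200,69): row=0b11001000, col=0b1000101, row AND col = 0b1000000 = 64; 64 != 69 -> empty
(250,222): row=0b11111010, col=0b11011110, row AND col = 0b11011010 = 218; 218 != 222 -> empty
(64,46): row=0b1000000, col=0b101110, row AND col = 0b0 = 0; 0 != 46 -> empty
(62,14): row=0b111110, col=0b1110, row AND col = 0b1110 = 14; 14 == 14 -> filled
(142,74): row=0b10001110, col=0b1001010, row AND col = 0b1010 = 10; 10 != 74 -> empty
(83,-2): col outside [0, 83] -> not filled
(55,-3): col outside [0, 55] -> not filled
(21,19): row=0b10101, col=0b10011, row AND col = 0b10001 = 17; 17 != 19 -> empty
(155,119): row=0b10011011, col=0b1110111, row AND col = 0b10011 = 19; 19 != 119 -> empty
(74,75): col outside [0, 74] -> not filled

Answer: no no no no yes no no no no no no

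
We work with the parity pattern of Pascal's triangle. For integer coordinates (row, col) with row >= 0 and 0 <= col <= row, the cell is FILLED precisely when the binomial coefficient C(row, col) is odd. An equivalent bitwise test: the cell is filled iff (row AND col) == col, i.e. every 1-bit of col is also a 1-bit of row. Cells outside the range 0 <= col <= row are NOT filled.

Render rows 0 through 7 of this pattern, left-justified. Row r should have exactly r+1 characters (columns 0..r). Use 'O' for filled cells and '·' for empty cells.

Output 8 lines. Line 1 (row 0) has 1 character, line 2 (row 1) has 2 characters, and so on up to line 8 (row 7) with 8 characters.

r0=0: O
r1=1: OO
r2=10: O·O
r3=11: OOOO
r4=100: O···O
r5=101: OO··OO
r6=110: O·O·O·O
r7=111: OOOOOOOO

Answer: O
OO
O·O
OOOO
O···O
OO··OO
O·O·O·O
OOOOOOOO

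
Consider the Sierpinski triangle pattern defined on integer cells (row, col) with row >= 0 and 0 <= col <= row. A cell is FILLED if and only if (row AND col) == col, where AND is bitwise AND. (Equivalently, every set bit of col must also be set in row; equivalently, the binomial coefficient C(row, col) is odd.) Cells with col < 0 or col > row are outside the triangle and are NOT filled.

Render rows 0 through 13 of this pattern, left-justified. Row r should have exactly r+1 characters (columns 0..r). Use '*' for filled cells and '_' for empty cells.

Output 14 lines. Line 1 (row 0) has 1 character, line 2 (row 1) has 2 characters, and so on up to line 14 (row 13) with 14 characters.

r0=0: *
r1=1: **
r2=10: *_*
r3=11: ****
r4=100: *___*
r5=101: **__**
r6=110: *_*_*_*
r7=111: ********
r8=1000: *_______*
r9=1001: **______**
r10=1010: *_*_____*_*
r11=1011: ****____****
r12=1100: *___*___*___*
r13=1101: **__**__**__**

Answer: *
**
*_*
****
*___*
**__**
*_*_*_*
********
*_______*
**______**
*_*_____*_*
****____****
*___*___*___*
**__**__**__**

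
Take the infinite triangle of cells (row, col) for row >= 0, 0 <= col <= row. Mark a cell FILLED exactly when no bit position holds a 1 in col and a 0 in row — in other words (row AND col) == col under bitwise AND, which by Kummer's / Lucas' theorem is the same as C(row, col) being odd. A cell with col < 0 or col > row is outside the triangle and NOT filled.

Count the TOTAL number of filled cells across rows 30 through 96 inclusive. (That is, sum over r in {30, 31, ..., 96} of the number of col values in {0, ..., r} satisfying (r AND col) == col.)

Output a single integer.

Answer: 1024

Derivation:
r30=11110 pc4: +16 =16
r31=11111 pc5: +32 =48
r32=100000 pc1: +2 =50
r33=100001 pc2: +4 =54
r34=100010 pc2: +4 =58
r35=100011 pc3: +8 =66
r36=100100 pc2: +4 =70
r37=100101 pc3: +8 =78
r38=100110 pc3: +8 =86
r39=100111 pc4: +16 =102
r40=101000 pc2: +4 =106
r41=101001 pc3: +8 =114
r42=101010 pc3: +8 =122
r43=101011 pc4: +16 =138
r44=101100 pc3: +8 =146
r45=101101 pc4: +16 =162
r46=101110 pc4: +16 =178
r47=101111 pc5: +32 =210
r48=110000 pc2: +4 =214
r49=110001 pc3: +8 =222
r50=110010 pc3: +8 =230
r51=110011 pc4: +16 =246
r52=110100 pc3: +8 =254
r53=110101 pc4: +16 =270
r54=110110 pc4: +16 =286
r55=110111 pc5: +32 =318
r56=111000 pc3: +8 =326
r57=111001 pc4: +16 =342
r58=111010 pc4: +16 =358
r59=111011 pc5: +32 =390
r60=111100 pc4: +16 =406
r61=111101 pc5: +32 =438
r62=111110 pc5: +32 =470
r63=111111 pc6: +64 =534
r64=1000000 pc1: +2 =536
r65=1000001 pc2: +4 =540
r66=1000010 pc2: +4 =544
r67=1000011 pc3: +8 =552
r68=1000100 pc2: +4 =556
r69=1000101 pc3: +8 =564
r70=1000110 pc3: +8 =572
r71=1000111 pc4: +16 =588
r72=1001000 pc2: +4 =592
r73=1001001 pc3: +8 =600
r74=1001010 pc3: +8 =608
r75=1001011 pc4: +16 =624
r76=1001100 pc3: +8 =632
r77=1001101 pc4: +16 =648
r78=1001110 pc4: +16 =664
r79=1001111 pc5: +32 =696
r80=1010000 pc2: +4 =700
r81=1010001 pc3: +8 =708
r82=1010010 pc3: +8 =716
r83=1010011 pc4: +16 =732
r84=1010100 pc3: +8 =740
r85=1010101 pc4: +16 =756
r86=1010110 pc4: +16 =772
r87=1010111 pc5: +32 =804
r88=1011000 pc3: +8 =812
r89=1011001 pc4: +16 =828
r90=1011010 pc4: +16 =844
r91=1011011 pc5: +32 =876
r92=1011100 pc4: +16 =892
r93=1011101 pc5: +32 =924
r94=1011110 pc5: +32 =956
r95=1011111 pc6: +64 =1020
r96=1100000 pc2: +4 =1024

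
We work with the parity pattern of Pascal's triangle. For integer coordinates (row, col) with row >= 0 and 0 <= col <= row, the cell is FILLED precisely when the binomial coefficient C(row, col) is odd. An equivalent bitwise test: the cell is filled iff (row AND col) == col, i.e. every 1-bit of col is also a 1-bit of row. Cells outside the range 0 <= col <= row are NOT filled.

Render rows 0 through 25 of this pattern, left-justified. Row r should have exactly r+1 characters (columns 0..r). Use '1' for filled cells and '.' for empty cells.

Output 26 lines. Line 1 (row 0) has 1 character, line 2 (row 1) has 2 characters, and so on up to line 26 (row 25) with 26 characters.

r0=0: 1
r1=1: 11
r2=10: 1.1
r3=11: 1111
r4=100: 1...1
r5=101: 11..11
r6=110: 1.1.1.1
r7=111: 11111111
r8=1000: 1.......1
r9=1001: 11......11
r10=1010: 1.1.....1.1
r11=1011: 1111....1111
r12=1100: 1...1...1...1
r13=1101: 11..11..11..11
r14=1110: 1.1.1.1.1.1.1.1
r15=1111: 1111111111111111
r16=10000: 1...............1
r17=10001: 11..............11
r18=10010: 1.1.............1.1
r19=10011: 1111............1111
r20=10100: 1...1...........1...1
r21=10101: 11..11..........11..11
r22=10110: 1.1.1.1.........1.1.1.1
r23=10111: 11111111........11111111
r24=11000: 1.......1.......1.......1
r25=11001: 11......11......11......11

Answer: 1
11
1.1
1111
1...1
11..11
1.1.1.1
11111111
1.......1
11......11
1.1.....1.1
1111....1111
1...1...1...1
11..11..11..11
1.1.1.1.1.1.1.1
1111111111111111
1...............1
11..............11
1.1.............1.1
1111............1111
1...1...........1...1
11..11..........11..11
1.1.1.1.........1.1.1.1
11111111........11111111
1.......1.......1.......1
11......11......11......11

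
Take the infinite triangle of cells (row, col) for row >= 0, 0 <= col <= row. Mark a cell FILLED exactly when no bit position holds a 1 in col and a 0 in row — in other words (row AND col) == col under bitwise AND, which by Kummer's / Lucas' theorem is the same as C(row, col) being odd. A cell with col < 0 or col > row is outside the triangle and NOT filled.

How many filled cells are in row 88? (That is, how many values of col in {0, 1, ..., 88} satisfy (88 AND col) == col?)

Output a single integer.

88 in binary = 1011000
popcount(88) = number of 1-bits in 1011000 = 3
A col c satisfies (88 AND c) == c iff every set bit of c is also set in 88; each of the 3 set bits of 88 can independently be on or off in c.
count = 2^3 = 8

Answer: 8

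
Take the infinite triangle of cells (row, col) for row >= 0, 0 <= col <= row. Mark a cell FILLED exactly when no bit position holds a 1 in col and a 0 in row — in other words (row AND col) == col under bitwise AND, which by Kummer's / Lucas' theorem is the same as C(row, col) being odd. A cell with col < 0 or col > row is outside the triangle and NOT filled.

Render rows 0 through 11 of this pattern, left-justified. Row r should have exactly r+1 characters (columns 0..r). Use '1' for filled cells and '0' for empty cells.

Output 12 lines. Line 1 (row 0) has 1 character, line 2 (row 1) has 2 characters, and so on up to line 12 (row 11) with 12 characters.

r0=0: 1
r1=1: 11
r2=10: 101
r3=11: 1111
r4=100: 10001
r5=101: 110011
r6=110: 1010101
r7=111: 11111111
r8=1000: 100000001
r9=1001: 1100000011
r10=1010: 10100000101
r11=1011: 111100001111

Answer: 1
11
101
1111
10001
110011
1010101
11111111
100000001
1100000011
10100000101
111100001111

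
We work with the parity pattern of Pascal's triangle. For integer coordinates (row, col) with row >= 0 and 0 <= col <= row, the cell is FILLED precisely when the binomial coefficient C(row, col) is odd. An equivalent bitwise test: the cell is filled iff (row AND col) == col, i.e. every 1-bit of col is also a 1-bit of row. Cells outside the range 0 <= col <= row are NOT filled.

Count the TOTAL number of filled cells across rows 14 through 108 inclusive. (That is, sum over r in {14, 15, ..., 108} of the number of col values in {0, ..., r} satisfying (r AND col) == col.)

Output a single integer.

Answer: 1354

Derivation:
r14=1110 pc3: +8 =8
r15=1111 pc4: +16 =24
r16=10000 pc1: +2 =26
r17=10001 pc2: +4 =30
r18=10010 pc2: +4 =34
r19=10011 pc3: +8 =42
r20=10100 pc2: +4 =46
r21=10101 pc3: +8 =54
r22=10110 pc3: +8 =62
r23=10111 pc4: +16 =78
r24=11000 pc2: +4 =82
r25=11001 pc3: +8 =90
r26=11010 pc3: +8 =98
r27=11011 pc4: +16 =114
r28=11100 pc3: +8 =122
r29=11101 pc4: +16 =138
r30=11110 pc4: +16 =154
r31=11111 pc5: +32 =186
r32=100000 pc1: +2 =188
r33=100001 pc2: +4 =192
r34=100010 pc2: +4 =196
r35=100011 pc3: +8 =204
r36=100100 pc2: +4 =208
r37=100101 pc3: +8 =216
r38=100110 pc3: +8 =224
r39=100111 pc4: +16 =240
r40=101000 pc2: +4 =244
r41=101001 pc3: +8 =252
r42=101010 pc3: +8 =260
r43=101011 pc4: +16 =276
r44=101100 pc3: +8 =284
r45=101101 pc4: +16 =300
r46=101110 pc4: +16 =316
r47=101111 pc5: +32 =348
r48=110000 pc2: +4 =352
r49=110001 pc3: +8 =360
r50=110010 pc3: +8 =368
r51=110011 pc4: +16 =384
r52=110100 pc3: +8 =392
r53=110101 pc4: +16 =408
r54=110110 pc4: +16 =424
r55=110111 pc5: +32 =456
r56=111000 pc3: +8 =464
r57=111001 pc4: +16 =480
r58=111010 pc4: +16 =496
r59=111011 pc5: +32 =528
r60=111100 pc4: +16 =544
r61=111101 pc5: +32 =576
r62=111110 pc5: +32 =608
r63=111111 pc6: +64 =672
r64=1000000 pc1: +2 =674
r65=1000001 pc2: +4 =678
r66=1000010 pc2: +4 =682
r67=1000011 pc3: +8 =690
r68=1000100 pc2: +4 =694
r69=1000101 pc3: +8 =702
r70=1000110 pc3: +8 =710
r71=1000111 pc4: +16 =726
r72=1001000 pc2: +4 =730
r73=1001001 pc3: +8 =738
r74=1001010 pc3: +8 =746
r75=1001011 pc4: +16 =762
r76=1001100 pc3: +8 =770
r77=1001101 pc4: +16 =786
r78=1001110 pc4: +16 =802
r79=1001111 pc5: +32 =834
r80=1010000 pc2: +4 =838
r81=1010001 pc3: +8 =846
r82=1010010 pc3: +8 =854
r83=1010011 pc4: +16 =870
r84=1010100 pc3: +8 =878
r85=1010101 pc4: +16 =894
r86=1010110 pc4: +16 =910
r87=1010111 pc5: +32 =942
r88=1011000 pc3: +8 =950
r89=1011001 pc4: +16 =966
r90=1011010 pc4: +16 =982
r91=1011011 pc5: +32 =1014
r92=1011100 pc4: +16 =1030
r93=1011101 pc5: +32 =1062
r94=1011110 pc5: +32 =1094
r95=1011111 pc6: +64 =1158
r96=1100000 pc2: +4 =1162
r97=1100001 pc3: +8 =1170
r98=1100010 pc3: +8 =1178
r99=1100011 pc4: +16 =1194
r100=1100100 pc3: +8 =1202
r101=1100101 pc4: +16 =1218
r102=1100110 pc4: +16 =1234
r103=1100111 pc5: +32 =1266
r104=1101000 pc3: +8 =1274
r105=1101001 pc4: +16 =1290
r106=1101010 pc4: +16 =1306
r107=1101011 pc5: +32 =1338
r108=1101100 pc4: +16 =1354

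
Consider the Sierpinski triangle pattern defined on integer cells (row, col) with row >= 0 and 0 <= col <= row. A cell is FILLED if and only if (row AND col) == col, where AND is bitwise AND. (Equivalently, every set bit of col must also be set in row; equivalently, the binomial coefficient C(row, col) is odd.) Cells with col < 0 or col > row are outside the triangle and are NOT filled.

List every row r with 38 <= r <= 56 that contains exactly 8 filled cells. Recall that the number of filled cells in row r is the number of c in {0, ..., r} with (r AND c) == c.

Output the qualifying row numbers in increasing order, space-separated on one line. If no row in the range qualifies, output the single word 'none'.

Row r has 2^popcount(r) filled cells, so we need popcount(r) = log2(8) = 3.
Scan r = 38..56 and keep those with exactly 3 one-bits:
r=38=100110 popcount=3 -> KEEP
r=39=100111 popcount=4 -> skip
r=40=101000 popcount=2 -> skip
r=41=101001 popcount=3 -> KEEP
r=42=101010 popcount=3 -> KEEP
r=43=101011 popcount=4 -> skip
r=44=101100 popcount=3 -> KEEP
r=45=101101 popcount=4 -> skip
r=46=101110 popcount=4 -> skip
r=47=101111 popcount=5 -> skip
r=48=110000 popcount=2 -> skip
r=49=110001 popcount=3 -> KEEP
r=50=110010 popcount=3 -> KEEP
r=51=110011 popcount=4 -> skip
r=52=110100 popcount=3 -> KEEP
r=53=110101 popcount=4 -> skip
r=54=110110 popcount=4 -> skip
r=55=110111 popcount=5 -> skip
r=56=111000 popcount=3 -> KEEP
Kept rows: 38 41 42 44 49 50 52 56

Answer: 38 41 42 44 49 50 52 56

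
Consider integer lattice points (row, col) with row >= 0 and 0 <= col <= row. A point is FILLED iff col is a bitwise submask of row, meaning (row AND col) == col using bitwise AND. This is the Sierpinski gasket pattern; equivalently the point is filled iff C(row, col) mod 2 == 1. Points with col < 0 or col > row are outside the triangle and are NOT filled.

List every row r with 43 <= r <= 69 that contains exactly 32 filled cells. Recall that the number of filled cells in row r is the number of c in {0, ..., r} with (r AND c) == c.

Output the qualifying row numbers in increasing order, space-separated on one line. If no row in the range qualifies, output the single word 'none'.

Answer: 47 55 59 61 62

Derivation:
Row r has 2^popcount(r) filled cells, so we need popcount(r) = log2(32) = 5.
Scan r = 43..69 and keep those with exactly 5 one-bits:
r=43=101011 popcount=4 -> skip
r=44=101100 popcount=3 -> skip
r=45=101101 popcount=4 -> skip
r=46=101110 popcount=4 -> skip
r=47=101111 popcount=5 -> KEEP
r=48=110000 popcount=2 -> skip
r=49=110001 popcount=3 -> skip
r=50=110010 popcount=3 -> skip
r=51=110011 popcount=4 -> skip
r=52=110100 popcount=3 -> skip
r=53=110101 popcount=4 -> skip
r=54=110110 popcount=4 -> skip
r=55=110111 popcount=5 -> KEEP
r=56=111000 popcount=3 -> skip
r=57=111001 popcount=4 -> skip
r=58=111010 popcount=4 -> skip
r=59=111011 popcount=5 -> KEEP
r=60=111100 popcount=4 -> skip
r=61=111101 popcount=5 -> KEEP
r=62=111110 popcount=5 -> KEEP
r=63=111111 popcount=6 -> skip
r=64=1000000 popcount=1 -> skip
r=65=1000001 popcount=2 -> skip
r=66=1000010 popcount=2 -> skip
r=67=1000011 popcount=3 -> skip
r=68=1000100 popcount=2 -> skip
r=69=1000101 popcount=3 -> skip
Kept rows: 47 55 59 61 62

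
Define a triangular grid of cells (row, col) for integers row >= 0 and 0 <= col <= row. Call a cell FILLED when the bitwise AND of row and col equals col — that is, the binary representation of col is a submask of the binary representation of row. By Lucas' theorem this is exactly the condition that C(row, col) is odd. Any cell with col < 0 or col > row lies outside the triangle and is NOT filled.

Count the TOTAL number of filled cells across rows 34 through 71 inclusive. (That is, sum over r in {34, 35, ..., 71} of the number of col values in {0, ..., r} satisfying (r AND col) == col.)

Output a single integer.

r34=100010 pc2: +4 =4
r35=100011 pc3: +8 =12
r36=100100 pc2: +4 =16
r37=100101 pc3: +8 =24
r38=100110 pc3: +8 =32
r39=100111 pc4: +16 =48
r40=101000 pc2: +4 =52
r41=101001 pc3: +8 =60
r42=101010 pc3: +8 =68
r43=101011 pc4: +16 =84
r44=101100 pc3: +8 =92
r45=101101 pc4: +16 =108
r46=101110 pc4: +16 =124
r47=101111 pc5: +32 =156
r48=110000 pc2: +4 =160
r49=110001 pc3: +8 =168
r50=110010 pc3: +8 =176
r51=110011 pc4: +16 =192
r52=110100 pc3: +8 =200
r53=110101 pc4: +16 =216
r54=110110 pc4: +16 =232
r55=110111 pc5: +32 =264
r56=111000 pc3: +8 =272
r57=111001 pc4: +16 =288
r58=111010 pc4: +16 =304
r59=111011 pc5: +32 =336
r60=111100 pc4: +16 =352
r61=111101 pc5: +32 =384
r62=111110 pc5: +32 =416
r63=111111 pc6: +64 =480
r64=1000000 pc1: +2 =482
r65=1000001 pc2: +4 =486
r66=1000010 pc2: +4 =490
r67=1000011 pc3: +8 =498
r68=1000100 pc2: +4 =502
r69=1000101 pc3: +8 =510
r70=1000110 pc3: +8 =518
r71=1000111 pc4: +16 =534

Answer: 534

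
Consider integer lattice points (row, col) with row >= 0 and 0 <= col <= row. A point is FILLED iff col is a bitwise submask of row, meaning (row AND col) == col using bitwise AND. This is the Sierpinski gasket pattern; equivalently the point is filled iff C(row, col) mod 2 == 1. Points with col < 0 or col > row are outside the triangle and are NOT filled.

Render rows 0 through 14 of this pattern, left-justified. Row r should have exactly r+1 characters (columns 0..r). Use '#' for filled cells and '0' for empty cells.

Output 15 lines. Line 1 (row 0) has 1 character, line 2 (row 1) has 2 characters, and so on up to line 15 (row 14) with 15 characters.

Answer: #
##
#0#
####
#000#
##00##
#0#0#0#
########
#0000000#
##000000##
#0#00000#0#
####0000####
#000#000#000#
##00##00##00##
#0#0#0#0#0#0#0#

Derivation:
r0=0: #
r1=1: ##
r2=10: #0#
r3=11: ####
r4=100: #000#
r5=101: ##00##
r6=110: #0#0#0#
r7=111: ########
r8=1000: #0000000#
r9=1001: ##000000##
r10=1010: #0#00000#0#
r11=1011: ####0000####
r12=1100: #000#000#000#
r13=1101: ##00##00##00##
r14=1110: #0#0#0#0#0#0#0#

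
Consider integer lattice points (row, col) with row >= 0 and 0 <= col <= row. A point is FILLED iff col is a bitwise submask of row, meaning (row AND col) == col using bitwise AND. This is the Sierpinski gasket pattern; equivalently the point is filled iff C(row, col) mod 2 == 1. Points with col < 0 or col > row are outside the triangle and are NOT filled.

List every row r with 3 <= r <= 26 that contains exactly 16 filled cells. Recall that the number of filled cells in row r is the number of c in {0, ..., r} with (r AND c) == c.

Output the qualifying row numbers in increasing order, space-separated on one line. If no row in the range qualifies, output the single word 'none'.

Answer: 15 23

Derivation:
Row r has 2^popcount(r) filled cells, so we need popcount(r) = log2(16) = 4.
Scan r = 3..26 and keep those with exactly 4 one-bits:
r=3=11 popcount=2 -> skip
r=4=100 popcount=1 -> skip
r=5=101 popcount=2 -> skip
r=6=110 popcount=2 -> skip
r=7=111 popcount=3 -> skip
r=8=1000 popcount=1 -> skip
r=9=1001 popcount=2 -> skip
r=10=1010 popcount=2 -> skip
r=11=1011 popcount=3 -> skip
r=12=1100 popcount=2 -> skip
r=13=1101 popcount=3 -> skip
r=14=1110 popcount=3 -> skip
r=15=1111 popcount=4 -> KEEP
r=16=10000 popcount=1 -> skip
r=17=10001 popcount=2 -> skip
r=18=10010 popcount=2 -> skip
r=19=10011 popcount=3 -> skip
r=20=10100 popcount=2 -> skip
r=21=10101 popcount=3 -> skip
r=22=10110 popcount=3 -> skip
r=23=10111 popcount=4 -> KEEP
r=24=11000 popcount=2 -> skip
r=25=11001 popcount=3 -> skip
r=26=11010 popcount=3 -> skip
Kept rows: 15 23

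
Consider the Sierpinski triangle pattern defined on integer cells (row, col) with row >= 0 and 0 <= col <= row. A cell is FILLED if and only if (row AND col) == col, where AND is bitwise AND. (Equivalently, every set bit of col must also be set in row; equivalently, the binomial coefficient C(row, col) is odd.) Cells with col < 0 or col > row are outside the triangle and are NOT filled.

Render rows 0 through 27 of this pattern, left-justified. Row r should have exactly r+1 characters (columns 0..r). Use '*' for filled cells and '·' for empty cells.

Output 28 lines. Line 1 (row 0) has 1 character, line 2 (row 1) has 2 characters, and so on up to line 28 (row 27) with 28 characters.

r0=0: *
r1=1: **
r2=10: *·*
r3=11: ****
r4=100: *···*
r5=101: **··**
r6=110: *·*·*·*
r7=111: ********
r8=1000: *·······*
r9=1001: **······**
r10=1010: *·*·····*·*
r11=1011: ****····****
r12=1100: *···*···*···*
r13=1101: **··**··**··**
r14=1110: *·*·*·*·*·*·*·*
r15=1111: ****************
r16=10000: *···············*
r17=10001: **··············**
r18=10010: *·*·············*·*
r19=10011: ****············****
r20=10100: *···*···········*···*
r21=10101: **··**··········**··**
r22=10110: *·*·*·*·········*·*·*·*
r23=10111: ********········********
r24=11000: *·······*·······*·······*
r25=11001: **······**······**······**
r26=11010: *·*·····*·*·····*·*·····*·*
r27=11011: ****····****····****····****

Answer: *
**
*·*
****
*···*
**··**
*·*·*·*
********
*·······*
**······**
*·*·····*·*
****····****
*···*···*···*
**··**··**··**
*·*·*·*·*·*·*·*
****************
*···············*
**··············**
*·*·············*·*
****············****
*···*···········*···*
**··**··········**··**
*·*·*·*·········*·*·*·*
********········********
*·······*·······*·······*
**······**······**······**
*·*·····*·*·····*·*·····*·*
****····****····****····****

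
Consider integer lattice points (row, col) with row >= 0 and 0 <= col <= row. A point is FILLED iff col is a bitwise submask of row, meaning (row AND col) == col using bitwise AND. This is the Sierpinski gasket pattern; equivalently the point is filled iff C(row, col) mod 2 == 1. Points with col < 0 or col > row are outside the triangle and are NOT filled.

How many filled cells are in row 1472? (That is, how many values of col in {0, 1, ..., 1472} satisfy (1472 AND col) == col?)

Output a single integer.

1472 in binary = 10111000000
popcount(1472) = number of 1-bits in 10111000000 = 4
A col c satisfies (1472 AND c) == c iff every set bit of c is also set in 1472; each of the 4 set bits of 1472 can independently be on or off in c.
count = 2^4 = 16

Answer: 16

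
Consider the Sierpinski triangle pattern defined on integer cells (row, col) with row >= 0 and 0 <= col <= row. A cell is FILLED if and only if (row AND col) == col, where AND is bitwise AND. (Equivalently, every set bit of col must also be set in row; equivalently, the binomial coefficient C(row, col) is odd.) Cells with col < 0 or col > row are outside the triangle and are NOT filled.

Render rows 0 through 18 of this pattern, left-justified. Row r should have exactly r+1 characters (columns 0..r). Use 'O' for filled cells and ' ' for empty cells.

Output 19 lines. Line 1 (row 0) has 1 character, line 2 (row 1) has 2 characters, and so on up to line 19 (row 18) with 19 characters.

r0=0: O
r1=1: OO
r2=10: O O
r3=11: OOOO
r4=100: O   O
r5=101: OO  OO
r6=110: O O O O
r7=111: OOOOOOOO
r8=1000: O       O
r9=1001: OO      OO
r10=1010: O O     O O
r11=1011: OOOO    OOOO
r12=1100: O   O   O   O
r13=1101: OO  OO  OO  OO
r14=1110: O O O O O O O O
r15=1111: OOOOOOOOOOOOOOOO
r16=10000: O               O
r17=10001: OO              OO
r18=10010: O O             O O

Answer: O
OO
O O
OOOO
O   O
OO  OO
O O O O
OOOOOOOO
O       O
OO      OO
O O     O O
OOOO    OOOO
O   O   O   O
OO  OO  OO  OO
O O O O O O O O
OOOOOOOOOOOOOOOO
O               O
OO              OO
O O             O O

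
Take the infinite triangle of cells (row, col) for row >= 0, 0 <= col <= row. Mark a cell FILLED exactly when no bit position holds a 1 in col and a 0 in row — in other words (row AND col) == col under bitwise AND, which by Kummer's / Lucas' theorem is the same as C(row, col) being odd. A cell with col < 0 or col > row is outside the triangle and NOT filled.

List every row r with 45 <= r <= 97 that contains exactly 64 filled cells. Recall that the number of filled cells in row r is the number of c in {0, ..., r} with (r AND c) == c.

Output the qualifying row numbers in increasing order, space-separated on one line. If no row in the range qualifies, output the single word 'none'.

Answer: 63 95

Derivation:
Row r has 2^popcount(r) filled cells, so we need popcount(r) = log2(64) = 6.
Scan r = 45..97 and keep those with exactly 6 one-bits:
r=45=101101 popcount=4 -> skip
r=46=101110 popcount=4 -> skip
r=47=101111 popcount=5 -> skip
r=48=110000 popcount=2 -> skip
r=49=110001 popcount=3 -> skip
r=50=110010 popcount=3 -> skip
r=51=110011 popcount=4 -> skip
r=52=110100 popcount=3 -> skip
r=53=110101 popcount=4 -> skip
r=54=110110 popcount=4 -> skip
r=55=110111 popcount=5 -> skip
r=56=111000 popcount=3 -> skip
r=57=111001 popcount=4 -> skip
r=58=111010 popcount=4 -> skip
r=59=111011 popcount=5 -> skip
r=60=111100 popcount=4 -> skip
r=61=111101 popcount=5 -> skip
r=62=111110 popcount=5 -> skip
r=63=111111 popcount=6 -> KEEP
r=64=1000000 popcount=1 -> skip
r=65=1000001 popcount=2 -> skip
r=66=1000010 popcount=2 -> skip
r=67=1000011 popcount=3 -> skip
r=68=1000100 popcount=2 -> skip
r=69=1000101 popcount=3 -> skip
r=70=1000110 popcount=3 -> skip
r=71=1000111 popcount=4 -> skip
r=72=1001000 popcount=2 -> skip
r=73=1001001 popcount=3 -> skip
r=74=1001010 popcount=3 -> skip
r=75=1001011 popcount=4 -> skip
r=76=1001100 popcount=3 -> skip
r=77=1001101 popcount=4 -> skip
r=78=1001110 popcount=4 -> skip
r=79=1001111 popcount=5 -> skip
r=80=1010000 popcount=2 -> skip
r=81=1010001 popcount=3 -> skip
r=82=1010010 popcount=3 -> skip
r=83=1010011 popcount=4 -> skip
r=84=1010100 popcount=3 -> skip
r=85=1010101 popcount=4 -> skip
r=86=1010110 popcount=4 -> skip
r=87=1010111 popcount=5 -> skip
r=88=1011000 popcount=3 -> skip
r=89=1011001 popcount=4 -> skip
r=90=1011010 popcount=4 -> skip
r=91=1011011 popcount=5 -> skip
r=92=1011100 popcount=4 -> skip
r=93=1011101 popcount=5 -> skip
r=94=1011110 popcount=5 -> skip
r=95=1011111 popcount=6 -> KEEP
r=96=1100000 popcount=2 -> skip
r=97=1100001 popcount=3 -> skip
Kept rows: 63 95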